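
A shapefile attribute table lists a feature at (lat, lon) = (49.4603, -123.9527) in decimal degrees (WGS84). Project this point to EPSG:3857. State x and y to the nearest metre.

Web Mercator is spherical with R = a = 6378137 m.
x = R·λ = 6378137 × -2.163382732 = -13798351.446 m.
y = R·ln tan(π/4 + φ/2) = 6378137 × 0.996110411 = 6353328.669 m.

x -13798351 m, y 6353329 m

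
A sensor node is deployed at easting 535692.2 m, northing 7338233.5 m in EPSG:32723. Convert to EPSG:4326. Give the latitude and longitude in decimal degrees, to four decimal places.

lat -24.0677°, lon -44.6489°

Zone 23S: λ₀ = -45°, k₀ = 0.9996, false easting 500000 m, false northing 10000000 m.
Meridian distance M = (N − FN)/k₀ = -2662831.6 m.
Inverse transverse Mercator on WGS84 gives φ = -24.06769998°, λ = -44.64890002°.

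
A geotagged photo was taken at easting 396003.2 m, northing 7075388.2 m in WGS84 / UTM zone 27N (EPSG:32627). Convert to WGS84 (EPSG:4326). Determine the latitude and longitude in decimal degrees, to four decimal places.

lat 63.7905°, lon -23.1107°

Zone 27N: λ₀ = -21°, k₀ = 0.9996, false easting 500000 m.
Meridian distance M = (N − FN)/k₀ = 7078219.5 m.
Inverse transverse Mercator on WGS84 gives φ = 63.79049986°, λ = -23.11069927°.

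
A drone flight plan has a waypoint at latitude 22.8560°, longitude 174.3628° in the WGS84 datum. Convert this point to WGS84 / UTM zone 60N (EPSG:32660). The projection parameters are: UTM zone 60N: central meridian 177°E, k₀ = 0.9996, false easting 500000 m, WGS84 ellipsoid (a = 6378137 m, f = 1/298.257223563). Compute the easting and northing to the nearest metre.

Zone 60 central meridian λ₀ = 6×60 − 183 = 177°; Δλ = -2.6372°.
Transverse Mercator on WGS84 with k₀ = 0.9996 gives E = 229382.700 m, N = 2529999.360 m.

E 229383 m, N 2529999 m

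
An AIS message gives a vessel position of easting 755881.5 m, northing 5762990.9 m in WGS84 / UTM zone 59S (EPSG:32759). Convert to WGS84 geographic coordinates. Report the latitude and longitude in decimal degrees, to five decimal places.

Zone 59S: λ₀ = 171°, k₀ = 0.9996, false easting 500000 m, false northing 10000000 m.
Meridian distance M = (N − FN)/k₀ = -4238704.6 m.
Inverse transverse Mercator on WGS84 gives φ = -38.24469958°, λ = 173.92390052°.

lat -38.24470°, lon 173.92390°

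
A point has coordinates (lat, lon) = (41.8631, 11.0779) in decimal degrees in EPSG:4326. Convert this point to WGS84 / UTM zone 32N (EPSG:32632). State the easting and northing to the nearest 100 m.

Zone 32 central meridian λ₀ = 6×32 − 183 = 9°; Δλ = +2.0779°.
Transverse Mercator on WGS84 with k₀ = 0.9996 gives E = 672459.296 m, N = 4636664.003 m.

E 672500 m, N 4636700 m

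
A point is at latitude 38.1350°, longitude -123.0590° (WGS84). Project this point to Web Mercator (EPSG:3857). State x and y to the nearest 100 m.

Web Mercator is spherical with R = a = 6378137 m.
x = R·λ = 6378137 × -2.147784724 = -13698865.218 m.
y = R·ln tan(π/4 + φ/2) = 6378137 × 0.720980810 = 4598514.378 m.

x -13698900 m, y 4598500 m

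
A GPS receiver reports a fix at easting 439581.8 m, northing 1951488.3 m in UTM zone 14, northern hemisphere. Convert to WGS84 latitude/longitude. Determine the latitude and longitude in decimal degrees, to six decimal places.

lat 17.649400°, lon -99.569600°

Zone 14N: λ₀ = -99°, k₀ = 0.9996, false easting 500000 m.
Meridian distance M = (N − FN)/k₀ = 1952269.2 m.
Inverse transverse Mercator on WGS84 gives φ = 17.64940024°, λ = -99.56959996°.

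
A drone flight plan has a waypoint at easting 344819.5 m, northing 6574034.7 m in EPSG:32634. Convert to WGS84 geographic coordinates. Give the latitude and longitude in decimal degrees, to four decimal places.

lat 59.2767°, lon 18.2766°

Zone 34N: λ₀ = 21°, k₀ = 0.9996, false easting 500000 m.
Meridian distance M = (N − FN)/k₀ = 6576665.4 m.
Inverse transverse Mercator on WGS84 gives φ = 59.27670002°, λ = 18.27660046°.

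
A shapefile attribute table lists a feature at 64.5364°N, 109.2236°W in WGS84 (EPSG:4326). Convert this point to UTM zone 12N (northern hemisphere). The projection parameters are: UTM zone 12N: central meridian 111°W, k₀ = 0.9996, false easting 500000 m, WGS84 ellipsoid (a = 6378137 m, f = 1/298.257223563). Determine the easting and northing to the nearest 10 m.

E 585210 m, N 7157980 m

Zone 12 central meridian λ₀ = 6×12 − 183 = -111°; Δλ = +1.7764°.
Transverse Mercator on WGS84 with k₀ = 0.9996 gives E = 585209.498 m, N = 7157981.640 m.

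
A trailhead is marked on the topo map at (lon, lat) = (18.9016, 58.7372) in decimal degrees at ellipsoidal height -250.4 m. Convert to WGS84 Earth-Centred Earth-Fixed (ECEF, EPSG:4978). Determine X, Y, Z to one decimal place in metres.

X 3139100.3 m, Y 1074852.2 m, Z 5428587.4 m

WGS84: a = 6378137 m, e² = 0.006694380; N(φ) = a/√(1−e²sin²φ) = 6393793.546 m.
X = (N+h)·cosφ·cosλ = 3139100.339 m; Y = (N+h)·cosφ·sinλ = 1074852.205 m; Z = (N(1−e²)+h)·sinφ = 5428587.425 m.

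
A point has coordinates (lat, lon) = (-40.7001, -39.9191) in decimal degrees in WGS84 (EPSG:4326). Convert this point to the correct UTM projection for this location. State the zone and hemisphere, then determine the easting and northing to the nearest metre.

Longitude -39.9191° lies in the 6° band [-42°, -36°), giving zone 24; latitude is south of the equator, so 24S.
Zone 24 central meridian λ₀ = 6×24 − 183 = -39°; Δλ = -0.9191°.
Transverse Mercator on WGS84 with k₀ = 0.9996 gives E = 422352.479 m, N = 5494127.678 m.

Zone 24S: E 422352 m, N 5494128 m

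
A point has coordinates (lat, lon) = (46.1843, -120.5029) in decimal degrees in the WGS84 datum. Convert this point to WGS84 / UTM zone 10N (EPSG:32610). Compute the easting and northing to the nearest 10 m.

Zone 10 central meridian λ₀ = 6×10 − 183 = -123°; Δλ = +2.4971°.
Transverse Mercator on WGS84 with k₀ = 0.9996 gives E = 692710.811 m, N = 5117555.941 m.

E 692710 m, N 5117560 m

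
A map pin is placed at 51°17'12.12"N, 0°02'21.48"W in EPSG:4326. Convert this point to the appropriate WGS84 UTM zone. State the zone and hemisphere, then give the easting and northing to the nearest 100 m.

Longitude -0.0393° lies in the 6° band [-6°, 0°), giving zone 30; latitude is north of the equator, so 30N.
Zone 30 central meridian λ₀ = 6×30 − 183 = -3°; Δλ = +2.9607°.
Transverse Mercator on WGS84 with k₀ = 0.9996 gives E = 706448.234 m, N = 5685871.496 m.

Zone 30N: E 706400 m, N 5685900 m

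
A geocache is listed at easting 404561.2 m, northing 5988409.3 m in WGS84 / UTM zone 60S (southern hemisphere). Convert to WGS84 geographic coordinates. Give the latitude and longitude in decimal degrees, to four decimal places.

lat -36.2445°, lon 175.9378°

Zone 60S: λ₀ = 177°, k₀ = 0.9996, false easting 500000 m, false northing 10000000 m.
Meridian distance M = (N − FN)/k₀ = -4013196.0 m.
Inverse transverse Mercator on WGS84 gives φ = -36.24449992°, λ = 175.93780044°.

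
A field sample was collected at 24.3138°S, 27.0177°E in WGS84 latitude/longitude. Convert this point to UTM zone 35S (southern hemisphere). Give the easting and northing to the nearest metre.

E 501796 m, N 7311031 m

Zone 35 central meridian λ₀ = 6×35 − 183 = 27°; Δλ = +0.0177°.
Transverse Mercator on WGS84 with k₀ = 0.9996 gives E = 501795.894 m, N = 7311030.607 m.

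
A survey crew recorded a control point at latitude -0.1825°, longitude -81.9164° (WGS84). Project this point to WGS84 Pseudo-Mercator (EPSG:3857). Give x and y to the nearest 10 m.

Web Mercator is spherical with R = a = 6378137 m.
x = R·λ = 6378137 × -1.429710891 = -9118891.936 m.
y = R·ln tan(π/4 + φ/2) = 6378137 × -0.003185231 = -20315.841 m.

x -9118890 m, y -20320 m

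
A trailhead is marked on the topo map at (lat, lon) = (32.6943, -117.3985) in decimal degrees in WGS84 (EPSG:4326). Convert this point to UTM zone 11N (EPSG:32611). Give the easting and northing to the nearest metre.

E 462646 m, N 3617468 m

Zone 11 central meridian λ₀ = 6×11 − 183 = -117°; Δλ = -0.3985°.
Transverse Mercator on WGS84 with k₀ = 0.9996 gives E = 462645.819 m, N = 3617468.010 m.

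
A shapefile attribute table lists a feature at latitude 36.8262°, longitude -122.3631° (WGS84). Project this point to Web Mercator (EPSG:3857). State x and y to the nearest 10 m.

Web Mercator is spherical with R = a = 6378137 m.
x = R·λ = 6378137 × -2.135638978 = -13621397.984 m.
y = R·ln tan(π/4 + φ/2) = 6378137 × 0.692194118 = 4414908.917 m.

x -13621400 m, y 4414910 m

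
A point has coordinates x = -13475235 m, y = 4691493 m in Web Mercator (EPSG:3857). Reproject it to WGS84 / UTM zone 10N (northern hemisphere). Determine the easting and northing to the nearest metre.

E 669353 m, N 4295168 m

Web Mercator inverse (R = 6378137 m) → φ = 38.78900321°, λ = -121.05009558°.
UTM 10N forward: E = 669353.075 m, N = 4295168.130 m.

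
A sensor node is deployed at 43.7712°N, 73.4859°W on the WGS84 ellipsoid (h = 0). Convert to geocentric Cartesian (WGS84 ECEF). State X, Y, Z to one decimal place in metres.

X 1311279.5 m, Y -4422808.2 m, Z 4389769.4 m

WGS84: a = 6378137 m, e² = 0.006694380; N(φ) = a/√(1−e²sin²φ) = 6388378.312 m.
X = (N+h)·cosφ·cosλ = 1311279.466 m; Y = (N+h)·cosφ·sinλ = -4422808.164 m; Z = (N(1−e²)+h)·sinφ = 4389769.366 m.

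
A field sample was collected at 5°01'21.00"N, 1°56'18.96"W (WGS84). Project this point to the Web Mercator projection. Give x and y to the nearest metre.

Web Mercator is spherical with R = a = 6378137 m.
x = R·λ = 6378137 × -0.033834953 = -215803.965 m.
y = R·ln tan(π/4 + φ/2) = 6378137 × 0.087771642 = 559819.557 m.

x -215804 m, y 559820 m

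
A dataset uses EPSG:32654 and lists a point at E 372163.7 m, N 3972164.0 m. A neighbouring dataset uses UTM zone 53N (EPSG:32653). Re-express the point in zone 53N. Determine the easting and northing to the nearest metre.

E 913854 m, N 3980953 m

UTM 54N → geographic: φ = 35.88539990°, λ = 139.58369986°.
UTM 53N (λ₀ = 135°) forward: E = 913853.916 m, N = 3980953.402 m.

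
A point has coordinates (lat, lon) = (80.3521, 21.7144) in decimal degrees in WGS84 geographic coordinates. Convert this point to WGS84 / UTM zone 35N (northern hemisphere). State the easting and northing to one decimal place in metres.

E 401239.5 m, N 8925380.3 m

Zone 35 central meridian λ₀ = 6×35 − 183 = 27°; Δλ = -5.2856°.
Transverse Mercator on WGS84 with k₀ = 0.9996 gives E = 401239.471 m, N = 8925380.289 m.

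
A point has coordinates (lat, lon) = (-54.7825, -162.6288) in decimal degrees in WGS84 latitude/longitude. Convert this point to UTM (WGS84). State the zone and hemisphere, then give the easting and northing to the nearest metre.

Zone 3S: E 652487 m, N 3926833 m

Longitude -162.6288° lies in the 6° band [-168°, -162°), giving zone 3; latitude is south of the equator, so 3S.
Zone 3 central meridian λ₀ = 6×3 − 183 = -165°; Δλ = +2.3712°.
Transverse Mercator on WGS84 with k₀ = 0.9996 gives E = 652487.026 m, N = 3926832.883 m.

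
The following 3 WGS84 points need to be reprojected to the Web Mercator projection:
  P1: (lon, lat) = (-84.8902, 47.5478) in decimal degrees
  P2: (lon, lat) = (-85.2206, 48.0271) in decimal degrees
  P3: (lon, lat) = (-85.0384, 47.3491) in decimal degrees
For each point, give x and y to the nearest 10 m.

P1: x -9449930 m, y 6031950 m; P2: x -9486710 m, y 6111360 m; P3: x -9466430 m, y 5999240 m

Web Mercator: x = R·λ, y = R·ln tan(π/4+φ/2), R = 6378137 m.
P1 (47.5478°, -84.8902°) → (-9449933.837, 6031951.890) m.
P2 (48.0271°, -85.2206°) → (-9486713.797, 6111364.494) m.
P3 (47.3491°, -85.0384°) → (-9466431.386, 5999243.405) m.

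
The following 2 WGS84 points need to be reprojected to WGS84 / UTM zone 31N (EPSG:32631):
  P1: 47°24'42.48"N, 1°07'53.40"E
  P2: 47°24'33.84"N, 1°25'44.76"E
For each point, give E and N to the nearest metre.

UTM zone 31N: λ₀ = 3°, k₀ = 0.9996.
P1 (47.4118°, 1.1315°) → (359043.413, 5252620.059) m.
P2 (47.4094°, 1.4291°) → (381487.975, 5251857.102) m.

P1: E 359043 m, N 5252620 m; P2: E 381488 m, N 5251857 m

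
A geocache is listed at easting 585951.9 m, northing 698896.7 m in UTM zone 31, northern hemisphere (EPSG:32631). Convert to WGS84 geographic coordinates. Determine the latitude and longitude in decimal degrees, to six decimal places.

lat 6.322300°, lon 3.777100°

Zone 31N: λ₀ = 3°, k₀ = 0.9996, false easting 500000 m.
Meridian distance M = (N − FN)/k₀ = 699176.4 m.
Inverse transverse Mercator on WGS84 gives φ = 6.32229988°, λ = 3.77709960°.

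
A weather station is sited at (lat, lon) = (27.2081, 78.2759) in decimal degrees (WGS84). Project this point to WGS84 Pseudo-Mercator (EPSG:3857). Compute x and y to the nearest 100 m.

x 8713600 m, y 3149500 m

Web Mercator is spherical with R = a = 6378137 m.
x = R·λ = 6378137 × 1.366172180 = 8713633.329 m.
y = R·ln tan(π/4 + φ/2) = 6378137 × 0.493795483 = 3149495.238 m.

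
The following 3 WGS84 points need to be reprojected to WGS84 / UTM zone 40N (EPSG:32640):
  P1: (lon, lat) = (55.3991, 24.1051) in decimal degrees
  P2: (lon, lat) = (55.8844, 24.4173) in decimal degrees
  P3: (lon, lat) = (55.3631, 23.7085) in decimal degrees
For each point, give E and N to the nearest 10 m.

P1: E 337290 m, N 2666790 m; P2: E 386900 m, N 2700880 m; P3: E 333120 m, N 2622910 m

UTM zone 40N: λ₀ = 57°, k₀ = 0.9996.
P1 (24.1051°, 55.3991°) → (337289.046, 2666791.196) m.
P2 (24.4173°, 55.8844°) → (386895.277, 2700883.939) m.
P3 (23.7085°, 55.3631°) → (333120.807, 2622912.711) m.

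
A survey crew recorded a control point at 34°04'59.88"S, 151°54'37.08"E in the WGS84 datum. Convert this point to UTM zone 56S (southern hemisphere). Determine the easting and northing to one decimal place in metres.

Zone 56 central meridian λ₀ = 6×56 − 183 = 153°; Δλ = -1.0897°.
Transverse Mercator on WGS84 with k₀ = 0.9996 gives E = 399464.629 m, N = 6228072.023 m.

E 399464.6 m, N 6228072.0 m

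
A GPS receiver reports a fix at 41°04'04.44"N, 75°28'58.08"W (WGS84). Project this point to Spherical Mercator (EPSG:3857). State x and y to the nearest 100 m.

x -8402700 m, y 5022400 m

Web Mercator is spherical with R = a = 6378137 m.
x = R·λ = 6378137 × -1.317423389 = -8402706.860 m.
y = R·ln tan(π/4 + φ/2) = 6378137 × 0.787434021 = 5022362.063 m.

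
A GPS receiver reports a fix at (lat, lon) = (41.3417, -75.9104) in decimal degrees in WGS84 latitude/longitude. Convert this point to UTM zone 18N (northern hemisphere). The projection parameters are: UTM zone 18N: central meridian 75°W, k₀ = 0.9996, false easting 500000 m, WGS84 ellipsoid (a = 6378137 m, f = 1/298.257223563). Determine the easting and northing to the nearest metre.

E 423830 m, N 4577090 m

Zone 18 central meridian λ₀ = 6×18 − 183 = -75°; Δλ = -0.9104°.
Transverse Mercator on WGS84 with k₀ = 0.9996 gives E = 423830.336 m, N = 4577089.880 m.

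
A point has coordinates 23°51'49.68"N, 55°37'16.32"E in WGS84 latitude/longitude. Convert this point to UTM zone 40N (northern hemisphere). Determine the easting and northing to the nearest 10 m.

Zone 40 central meridian λ₀ = 6×40 − 183 = 57°; Δλ = -1.3788°.
Transverse Mercator on WGS84 with k₀ = 0.9996 gives E = 359604.393 m, N = 2639830.949 m.

E 359600 m, N 2639830 m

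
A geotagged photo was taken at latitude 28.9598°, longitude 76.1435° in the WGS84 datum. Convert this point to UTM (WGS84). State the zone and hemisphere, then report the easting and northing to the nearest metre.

Longitude 76.1435° lies in the 6° band [72°, 78°), giving zone 43; latitude is north of the equator, so 43N.
Zone 43 central meridian λ₀ = 6×43 − 183 = 75°; Δλ = +1.1435°.
Transverse Mercator on WGS84 with k₀ = 0.9996 gives E = 611423.847 m, N = 3204070.232 m.

Zone 43N: E 611424 m, N 3204070 m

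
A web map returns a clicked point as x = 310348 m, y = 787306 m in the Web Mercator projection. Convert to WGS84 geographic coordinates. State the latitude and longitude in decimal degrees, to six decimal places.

lat 7.054598°, lon 2.787904°

R = 6378137 m. λ = x/R = 2.78790352°.
φ = 2·arctan(exp(y/R)) − 90° = 2·arctan(1.13138) − 90° = 7.05459766°.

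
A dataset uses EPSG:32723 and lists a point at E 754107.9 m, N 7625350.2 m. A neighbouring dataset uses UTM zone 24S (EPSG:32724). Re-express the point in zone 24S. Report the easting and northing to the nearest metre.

UTM 23S → geographic: φ = -21.45639984°, λ = -42.54800033°.
UTM 24S (λ₀ = -39°) forward: E = 132219.779 m, N = 7623170.909 m.

E 132220 m, N 7623171 m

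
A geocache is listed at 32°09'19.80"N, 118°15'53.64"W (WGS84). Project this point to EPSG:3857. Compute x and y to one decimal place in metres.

Web Mercator is spherical with R = a = 6378137 m.
x = R·λ = 6378137 × -2.064111895 = -13165188.447 m.
y = R·ln tan(π/4 + φ/2) = 6378137 × 0.593235889 = 3783739.771 m.

x -13165188.4 m, y 3783739.8 m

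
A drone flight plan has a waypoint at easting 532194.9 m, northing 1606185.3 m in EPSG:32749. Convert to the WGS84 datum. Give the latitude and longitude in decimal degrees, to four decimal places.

Zone 49S: λ₀ = 111°, k₀ = 0.9996, false easting 500000 m, false northing 10000000 m.
Meridian distance M = (N − FN)/k₀ = -8397173.6 m.
Inverse transverse Mercator on WGS84 gives φ = -75.62639963°, λ = 112.16190151°.

lat -75.6264°, lon 112.1619°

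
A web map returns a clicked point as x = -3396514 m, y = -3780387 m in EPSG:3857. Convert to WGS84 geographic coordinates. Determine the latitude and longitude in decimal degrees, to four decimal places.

lat -32.1300°, lon -30.5114°

R = 6378137 m. λ = x/R = -30.51140439°.
φ = 2·arctan(exp(y/R)) − 90° = 2·arctan(0.55283) − 90° = -32.12999794°.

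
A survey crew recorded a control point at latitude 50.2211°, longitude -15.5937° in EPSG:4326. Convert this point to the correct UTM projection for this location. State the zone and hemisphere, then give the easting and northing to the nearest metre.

Zone 28N: E 457647 m, N 5563383 m

Longitude -15.5937° lies in the 6° band [-18°, -12°), giving zone 28; latitude is north of the equator, so 28N.
Zone 28 central meridian λ₀ = 6×28 − 183 = -15°; Δλ = -0.5937°.
Transverse Mercator on WGS84 with k₀ = 0.9996 gives E = 457646.847 m, N = 5563382.723 m.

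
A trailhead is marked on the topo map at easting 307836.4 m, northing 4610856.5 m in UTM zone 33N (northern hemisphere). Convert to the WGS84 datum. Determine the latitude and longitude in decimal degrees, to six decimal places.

lat 41.626300°, lon 12.693200°

Zone 33N: λ₀ = 15°, k₀ = 0.9996, false easting 500000 m.
Meridian distance M = (N − FN)/k₀ = 4612701.6 m.
Inverse transverse Mercator on WGS84 gives φ = 41.62630018°, λ = 12.69319970°.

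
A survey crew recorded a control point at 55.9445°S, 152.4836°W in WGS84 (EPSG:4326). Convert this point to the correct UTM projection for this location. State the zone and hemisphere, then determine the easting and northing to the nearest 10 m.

Zone 5S: E 532250 m, N 3799980 m

Longitude -152.4836° lies in the 6° band [-156°, -150°), giving zone 5; latitude is south of the equator, so 5S.
Zone 5 central meridian λ₀ = 6×5 − 183 = -153°; Δλ = +0.5164°.
Transverse Mercator on WGS84 with k₀ = 0.9996 gives E = 532252.716 m, N = 3799976.965 m.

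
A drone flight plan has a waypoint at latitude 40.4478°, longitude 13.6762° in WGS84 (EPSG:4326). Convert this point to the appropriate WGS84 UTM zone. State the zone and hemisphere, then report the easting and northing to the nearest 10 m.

Longitude 13.6762° lies in the 6° band [12°, 18°), giving zone 33; latitude is north of the equator, so 33N.
Zone 33 central meridian λ₀ = 6×33 − 183 = 15°; Δλ = -1.3238°.
Transverse Mercator on WGS84 with k₀ = 0.9996 gives E = 387740.822 m, N = 4478301.989 m.

Zone 33N: E 387740 m, N 4478300 m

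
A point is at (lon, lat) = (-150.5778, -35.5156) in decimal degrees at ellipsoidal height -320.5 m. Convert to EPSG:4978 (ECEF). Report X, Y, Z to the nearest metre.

X -4526836 m, Y -2553052 m, Z -3684391 m

WGS84: a = 6378137 m, e² = 0.006694380; N(φ) = a/√(1−e²sin²φ) = 6385353.895 m.
X = (N+h)·cosφ·cosλ = -4526835.672 m; Y = (N+h)·cosφ·sinλ = -2553052.186 m; Z = (N(1−e²)+h)·sinφ = -3684390.742 m.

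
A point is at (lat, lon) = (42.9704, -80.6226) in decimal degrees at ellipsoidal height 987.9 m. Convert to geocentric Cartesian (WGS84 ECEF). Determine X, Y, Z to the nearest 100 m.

WGS84: a = 6378137 m, e² = 0.006694380; N(φ) = a/√(1−e²sin²φ) = 6388079.004 m.
X = (N+h)·cosφ·cosλ = 761716.216 m; Y = (N+h)·cosφ·sinλ = -4612444.949 m; Z = (N(1−e²)+h)·sinφ = 4325769.616 m.

X 761700 m, Y -4612400 m, Z 4325800 m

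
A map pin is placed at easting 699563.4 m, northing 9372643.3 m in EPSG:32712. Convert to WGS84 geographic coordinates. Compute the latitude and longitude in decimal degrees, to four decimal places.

Zone 12S: λ₀ = -111°, k₀ = 0.9996, false easting 500000 m, false northing 10000000 m.
Meridian distance M = (N − FN)/k₀ = -627607.7 m.
Inverse transverse Mercator on WGS84 gives φ = -5.67289996°, λ = -109.19809966°.

lat -5.6729°, lon -109.1981°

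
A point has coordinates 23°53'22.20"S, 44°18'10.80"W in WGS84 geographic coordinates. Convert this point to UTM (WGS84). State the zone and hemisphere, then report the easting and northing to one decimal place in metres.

Zone 23S: E 570954.2 m, N 7357832.5 m

Longitude -44.3030° lies in the 6° band [-48°, -42°), giving zone 23; latitude is south of the equator, so 23S.
Zone 23 central meridian λ₀ = 6×23 − 183 = -45°; Δλ = +0.6970°.
Transverse Mercator on WGS84 with k₀ = 0.9996 gives E = 570954.204 m, N = 7357832.478 m.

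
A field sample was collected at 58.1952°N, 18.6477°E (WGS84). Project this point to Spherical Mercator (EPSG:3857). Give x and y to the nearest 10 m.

Web Mercator is spherical with R = a = 6378137 m.
x = R·λ = 6378137 × 0.325463763 = 2075852.468 m.
y = R·ln tan(π/4 + φ/2) = 6378137 × 1.255607277 = 8008435.232 m.

x 2075850 m, y 8008440 m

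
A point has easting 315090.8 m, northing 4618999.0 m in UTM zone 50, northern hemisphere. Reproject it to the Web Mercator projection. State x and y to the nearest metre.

x 12776995 m, y 5116340 m

Unproject from UTM 50N (λ₀ = 117°) → φ = 41.70130022°, λ = 114.77770019°.
Web Mercator (R = 6378137 m): x = 12776995.139 m, y = 5116340.151 m.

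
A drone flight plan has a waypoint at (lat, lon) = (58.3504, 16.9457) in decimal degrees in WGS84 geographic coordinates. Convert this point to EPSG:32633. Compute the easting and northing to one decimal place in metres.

Zone 33 central meridian λ₀ = 6×33 − 183 = 15°; Δλ = +1.9457°.
Transverse Mercator on WGS84 with k₀ = 0.9996 gives E = 613873.318 m, N = 6469368.542 m.

E 613873.3 m, N 6469368.5 m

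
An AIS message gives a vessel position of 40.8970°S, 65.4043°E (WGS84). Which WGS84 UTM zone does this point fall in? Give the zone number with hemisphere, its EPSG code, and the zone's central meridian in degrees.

Zone 41S (EPSG:32741), central meridian 63°

UTM zone = ⌊(λ + 180)/6⌋ + 1; 65.4043° ∈ [60°, 66°) → zone 41.
Hemisphere: S (φ < 0).
Central meridian λ₀ = 6×41 − 183 = 63°.
EPSG code: 32741.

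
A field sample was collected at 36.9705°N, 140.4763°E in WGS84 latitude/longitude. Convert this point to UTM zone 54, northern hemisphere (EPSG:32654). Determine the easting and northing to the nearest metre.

E 453385 m, N 4091728 m

Zone 54 central meridian λ₀ = 6×54 − 183 = 141°; Δλ = -0.5237°.
Transverse Mercator on WGS84 with k₀ = 0.9996 gives E = 453385.057 m, N = 4091727.971 m.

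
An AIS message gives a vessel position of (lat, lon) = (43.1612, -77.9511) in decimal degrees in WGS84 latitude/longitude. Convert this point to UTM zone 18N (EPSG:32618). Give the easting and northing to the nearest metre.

Zone 18 central meridian λ₀ = 6×18 − 183 = -75°; Δλ = -2.9511°.
Transverse Mercator on WGS84 with k₀ = 0.9996 gives E = 260083.508 m, N = 4782944.482 m.

E 260084 m, N 4782944 m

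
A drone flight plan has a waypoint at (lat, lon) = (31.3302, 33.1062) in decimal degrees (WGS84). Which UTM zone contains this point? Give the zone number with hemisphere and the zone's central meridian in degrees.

UTM zone = ⌊(λ + 180)/6⌋ + 1; 33.1062° ∈ [30°, 36°) → zone 36.
Hemisphere: N (φ ≥ 0).
Central meridian λ₀ = 6×36 − 183 = 33°.

Zone 36N, central meridian 33°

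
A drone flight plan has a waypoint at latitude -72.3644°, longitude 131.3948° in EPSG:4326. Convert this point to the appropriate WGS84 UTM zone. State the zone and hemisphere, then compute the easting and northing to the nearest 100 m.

Zone 52S: E 581000 m, N 1968800 m

Longitude 131.3948° lies in the 6° band [126°, 132°), giving zone 52; latitude is south of the equator, so 52S.
Zone 52 central meridian λ₀ = 6×52 − 183 = 129°; Δλ = +2.3948°.
Transverse Mercator on WGS84 with k₀ = 0.9996 gives E = 580961.027 m, N = 1968808.242 m.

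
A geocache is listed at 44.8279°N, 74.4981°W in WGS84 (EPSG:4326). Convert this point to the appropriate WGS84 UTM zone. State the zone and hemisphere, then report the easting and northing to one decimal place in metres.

Zone 18N: E 539675.6 m, N 4963955.1 m

Longitude -74.4981° lies in the 6° band [-78°, -72°), giving zone 18; latitude is north of the equator, so 18N.
Zone 18 central meridian λ₀ = 6×18 − 183 = -75°; Δλ = +0.5019°.
Transverse Mercator on WGS84 with k₀ = 0.9996 gives E = 539675.641 m, N = 4963955.071 m.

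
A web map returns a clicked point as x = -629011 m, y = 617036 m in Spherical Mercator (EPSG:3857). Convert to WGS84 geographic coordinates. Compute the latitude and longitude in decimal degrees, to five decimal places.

R = 6378137 m. λ = x/R = -5.65050195°.
φ = 2·arctan(exp(y/R)) − 90° = 2·arctan(1.10158) − 90° = 5.53430275°.

lat 5.53430°, lon -5.65050°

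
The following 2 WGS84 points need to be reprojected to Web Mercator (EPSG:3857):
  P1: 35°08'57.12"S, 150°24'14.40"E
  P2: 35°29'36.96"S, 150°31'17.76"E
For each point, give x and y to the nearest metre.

Web Mercator: x = R·λ, y = R·ln tan(π/4+φ/2), R = 6378137 m.
P1 (-35.1492°, 150.4040°) → (16742896.693, -4184175.359) m.
P2 (-35.4936°, 150.5216°) → (16755987.865, -4231163.382) m.

P1: x 16742897 m, y -4184175 m; P2: x 16755988 m, y -4231163 m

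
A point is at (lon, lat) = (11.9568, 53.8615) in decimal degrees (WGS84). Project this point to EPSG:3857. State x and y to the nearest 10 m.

x 1331020 m, y 7143970 m

Web Mercator is spherical with R = a = 6378137 m.
x = R·λ = 6378137 × 0.208685528 = 1331024.888 m.
y = R·ln tan(π/4 + φ/2) = 6378137 × 1.120071514 = 7143969.565 m.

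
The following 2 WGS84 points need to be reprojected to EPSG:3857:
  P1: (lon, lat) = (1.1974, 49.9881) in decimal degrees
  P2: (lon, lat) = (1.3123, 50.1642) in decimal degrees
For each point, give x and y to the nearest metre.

P1: x 133294 m, y 6444215 m; P2: x 146085 m, y 6474761 m

Web Mercator: x = R·λ, y = R·ln tan(π/4+φ/2), R = 6378137 m.
P1 (49.9881°, 1.1974°) → (133293.958, 6444215.226) m.
P2 (50.1642°, 1.3123°) → (146084.568, 6474761.099) m.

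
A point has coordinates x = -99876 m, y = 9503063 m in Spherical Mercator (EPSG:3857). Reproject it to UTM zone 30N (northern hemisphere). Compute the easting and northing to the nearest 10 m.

E 600640 m, N 7165230 m

Web Mercator inverse (R = 6378137 m) → φ = 64.59719915°, λ = -0.89720137°.
UTM 30N forward: E = 600637.369 m, N = 7165232.890 m.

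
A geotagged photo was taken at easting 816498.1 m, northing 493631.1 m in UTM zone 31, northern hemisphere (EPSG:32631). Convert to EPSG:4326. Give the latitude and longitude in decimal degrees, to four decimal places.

lat 4.4604°, lon 5.8517°

Zone 31N: λ₀ = 3°, k₀ = 0.9996, false easting 500000 m.
Meridian distance M = (N − FN)/k₀ = 493828.6 m.
Inverse transverse Mercator on WGS84 gives φ = 4.46039972°, λ = 5.85169968°.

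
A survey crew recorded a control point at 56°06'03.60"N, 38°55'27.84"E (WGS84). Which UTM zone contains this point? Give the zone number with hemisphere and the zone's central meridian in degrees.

UTM zone = ⌊(λ + 180)/6⌋ + 1; 38.9244° ∈ [36°, 42°) → zone 37.
Hemisphere: N (φ ≥ 0).
Central meridian λ₀ = 6×37 − 183 = 39°.

Zone 37N, central meridian 39°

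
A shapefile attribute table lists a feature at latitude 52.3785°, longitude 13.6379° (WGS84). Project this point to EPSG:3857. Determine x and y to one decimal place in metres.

Web Mercator is spherical with R = a = 6378137 m.
x = R·λ = 6378137 × 0.238026258 = 1518164.083 m.
y = R·ln tan(π/4 + φ/2) = 6378137 × 1.076937448 = 6868854.587 m.

x 1518164.1 m, y 6868854.6 m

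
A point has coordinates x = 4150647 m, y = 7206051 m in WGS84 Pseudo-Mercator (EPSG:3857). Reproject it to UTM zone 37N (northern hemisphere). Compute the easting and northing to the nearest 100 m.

Web Mercator inverse (R = 6378137 m) → φ = 54.18909881°, λ = 37.28589639°.
UTM 37N forward: E = 388156.374 m, N = 6005918.113 m.

E 388200 m, N 6005900 m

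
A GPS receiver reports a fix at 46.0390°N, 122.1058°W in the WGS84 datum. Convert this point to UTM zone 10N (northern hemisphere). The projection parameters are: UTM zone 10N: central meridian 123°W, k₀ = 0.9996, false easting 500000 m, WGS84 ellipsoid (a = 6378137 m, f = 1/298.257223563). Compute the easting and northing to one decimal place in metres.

Zone 10 central meridian λ₀ = 6×10 − 183 = -123°; Δλ = +0.8942°.
Transverse Mercator on WGS84 with k₀ = 0.9996 gives E = 569191.215 m, N = 5098769.334 m.

E 569191.2 m, N 5098769.3 m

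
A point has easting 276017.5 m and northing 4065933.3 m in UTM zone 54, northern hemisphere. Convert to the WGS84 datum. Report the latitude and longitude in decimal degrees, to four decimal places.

Zone 54N: λ₀ = 141°, k₀ = 0.9996, false easting 500000 m.
Meridian distance M = (N − FN)/k₀ = 4067560.3 m.
Inverse transverse Mercator on WGS84 gives φ = 36.71270016°, λ = 138.49230039°.

lat 36.7127°, lon 138.4923°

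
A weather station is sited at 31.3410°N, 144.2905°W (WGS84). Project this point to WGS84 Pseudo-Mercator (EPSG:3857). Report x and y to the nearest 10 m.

x -16062340 m, y 3677110 m

Web Mercator is spherical with R = a = 6378137 m.
x = R·λ = 6378137 × -2.518344304 = -16062344.986 m.
y = R·ln tan(π/4 + φ/2) = 6378137 × 0.576518523 = 3677114.120 m.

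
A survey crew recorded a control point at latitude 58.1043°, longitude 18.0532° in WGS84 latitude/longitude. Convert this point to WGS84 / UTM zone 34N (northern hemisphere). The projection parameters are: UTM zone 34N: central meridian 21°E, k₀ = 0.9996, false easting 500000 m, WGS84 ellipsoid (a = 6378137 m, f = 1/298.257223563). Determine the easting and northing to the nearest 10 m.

E 326360 m, N 6444110 m

Zone 34 central meridian λ₀ = 6×34 − 183 = 21°; Δλ = -2.9468°.
Transverse Mercator on WGS84 with k₀ = 0.9996 gives E = 326357.552 m, N = 6444114.722 m.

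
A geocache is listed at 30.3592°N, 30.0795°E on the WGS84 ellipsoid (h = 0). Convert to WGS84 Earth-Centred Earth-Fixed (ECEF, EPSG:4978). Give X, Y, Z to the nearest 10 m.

X 4766450 m, Y 2760740 m, Z 3204800 m

WGS84: a = 6378137 m, e² = 0.006694380; N(φ) = a/√(1−e²sin²φ) = 6383597.539 m.
X = (N+h)·cosφ·cosλ = 4766448.897 m; Y = (N+h)·cosφ·sinλ = 2760735.793 m; Z = (N(1−e²)+h)·sinφ = 3204795.614 m.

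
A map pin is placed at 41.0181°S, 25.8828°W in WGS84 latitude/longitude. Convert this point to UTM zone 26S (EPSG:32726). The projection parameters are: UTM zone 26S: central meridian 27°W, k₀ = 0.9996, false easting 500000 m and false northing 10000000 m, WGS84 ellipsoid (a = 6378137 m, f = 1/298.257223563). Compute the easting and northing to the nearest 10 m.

Zone 26 central meridian λ₀ = 6×26 − 183 = -27°; Δλ = +1.1172°.
Transverse Mercator on WGS84 with k₀ = 0.9996 gives E = 593933.360 m, N = 5458632.588 m.

E 593930 m, N 5458630 m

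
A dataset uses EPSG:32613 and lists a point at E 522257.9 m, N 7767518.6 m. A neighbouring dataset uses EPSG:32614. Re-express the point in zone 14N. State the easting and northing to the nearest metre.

UTM 13N → geographic: φ = 70.01380010°, λ = -104.41650029°.
UTM 14N (λ₀ = -99°) forward: E = 293618.003 m, N = 7776588.252 m.

E 293618 m, N 7776588 m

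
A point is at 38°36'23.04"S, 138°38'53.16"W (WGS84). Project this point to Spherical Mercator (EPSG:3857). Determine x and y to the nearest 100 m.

x -15434200 m, y -4665400 m

Web Mercator is spherical with R = a = 6378137 m.
x = R·λ = 6378137 × -2.419865847 = -15434235.891 m.
y = R·ln tan(π/4 + φ/2) = 6378137 × -0.731474966 = -4665447.548 m.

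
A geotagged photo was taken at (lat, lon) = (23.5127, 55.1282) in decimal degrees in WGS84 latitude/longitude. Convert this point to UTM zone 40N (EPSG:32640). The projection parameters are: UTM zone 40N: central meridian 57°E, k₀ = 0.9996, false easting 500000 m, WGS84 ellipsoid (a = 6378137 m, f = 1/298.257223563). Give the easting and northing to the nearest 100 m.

Zone 40 central meridian λ₀ = 6×40 − 183 = 57°; Δλ = -1.8718°.
Transverse Mercator on WGS84 with k₀ = 0.9996 gives E = 308883.871 m, N = 2601523.100 m.

E 308900 m, N 2601500 m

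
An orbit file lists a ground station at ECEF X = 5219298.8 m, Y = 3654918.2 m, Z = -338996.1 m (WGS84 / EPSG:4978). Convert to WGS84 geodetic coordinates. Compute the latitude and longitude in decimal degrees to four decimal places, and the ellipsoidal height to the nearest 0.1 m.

λ = atan2(Y, X) = 35.00240008°; p = √(X²+Y²) = 6371774.2 m.
Bowring's method on WGS84 (a = 6378137 m, b = 6356752.314 m) gives φ = -3.06590033°, h = 2709.302 m.

lat -3.0659°, lon 35.0024°, h 2709.3 m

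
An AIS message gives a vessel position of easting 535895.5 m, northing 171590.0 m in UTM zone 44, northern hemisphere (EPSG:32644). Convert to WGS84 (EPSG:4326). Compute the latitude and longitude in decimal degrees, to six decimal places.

lat 1.552400°, lon 81.322700°

Zone 44N: λ₀ = 81°, k₀ = 0.9996, false easting 500000 m.
Meridian distance M = (N − FN)/k₀ = 171658.7 m.
Inverse transverse Mercator on WGS84 gives φ = 1.55239997°, λ = 81.32269973°.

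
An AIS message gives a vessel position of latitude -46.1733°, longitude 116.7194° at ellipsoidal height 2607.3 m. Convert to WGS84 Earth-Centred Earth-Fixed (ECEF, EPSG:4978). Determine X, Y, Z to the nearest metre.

WGS84: a = 6378137 m, e² = 0.006694380; N(φ) = a/√(1−e²sin²φ) = 6389277.597 m.
X = (N+h)·cosφ·cosλ = -1990136.497 m; Y = (N+h)·cosφ·sinλ = 3953610.487 m; Z = (N(1−e²)+h)·sinφ = -4580488.646 m.

X -1990136 m, Y 3953610 m, Z -4580489 m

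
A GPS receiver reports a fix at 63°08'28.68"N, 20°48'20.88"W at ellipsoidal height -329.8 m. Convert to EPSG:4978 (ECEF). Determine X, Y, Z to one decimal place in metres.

WGS84: a = 6378137 m, e² = 0.006694380; N(φ) = a/√(1−e²sin²φ) = 6395196.401 m.
X = (N+h)·cosφ·cosλ = 2700745.930 m; Y = (N+h)·cosφ·sinλ = -1026229.995 m; Z = (N(1−e²)+h)·sinφ = 5666816.801 m.

X 2700745.9 m, Y -1026230.0 m, Z 5666816.8 m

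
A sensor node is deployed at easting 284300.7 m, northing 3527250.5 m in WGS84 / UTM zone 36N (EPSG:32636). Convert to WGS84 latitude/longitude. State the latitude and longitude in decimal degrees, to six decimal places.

lat 31.860600°, lon 30.720100°

Zone 36N: λ₀ = 33°, k₀ = 0.9996, false easting 500000 m.
Meridian distance M = (N − FN)/k₀ = 3528662.0 m.
Inverse transverse Mercator on WGS84 gives φ = 31.86060032°, λ = 30.72010011°.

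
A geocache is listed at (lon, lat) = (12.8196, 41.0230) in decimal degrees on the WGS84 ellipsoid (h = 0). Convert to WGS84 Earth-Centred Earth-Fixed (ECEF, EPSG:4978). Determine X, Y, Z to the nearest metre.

WGS84: a = 6378137 m, e² = 0.006694380; N(φ) = a/√(1−e²sin²φ) = 6387354.255 m.
X = (N+h)·cosφ·cosλ = 4698796.254 m; Y = (N+h)·cosφ·sinλ = 1069230.803 m; Z = (N(1−e²)+h)·sinφ = 4164350.577 m.

X 4698796 m, Y 1069231 m, Z 4164351 m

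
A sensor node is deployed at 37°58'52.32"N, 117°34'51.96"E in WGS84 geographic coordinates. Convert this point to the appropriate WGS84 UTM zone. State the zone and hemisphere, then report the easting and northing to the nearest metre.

Longitude 117.5811° lies in the 6° band [114°, 120°), giving zone 50; latitude is north of the equator, so 50N.
Zone 50 central meridian λ₀ = 6×50 − 183 = 117°; Δλ = +0.5811°.
Transverse Mercator on WGS84 with k₀ = 0.9996 gives E = 551032.264 m, N = 4203888.386 m.

Zone 50N: E 551032 m, N 4203888 m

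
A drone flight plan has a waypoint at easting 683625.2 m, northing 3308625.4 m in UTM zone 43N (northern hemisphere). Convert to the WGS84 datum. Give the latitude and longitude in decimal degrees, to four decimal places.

Zone 43N: λ₀ = 75°, k₀ = 0.9996, false easting 500000 m.
Meridian distance M = (N − FN)/k₀ = 3309949.4 m.
Inverse transverse Mercator on WGS84 gives φ = 29.89459963°, λ = 76.90170035°.

lat 29.8946°, lon 76.9017°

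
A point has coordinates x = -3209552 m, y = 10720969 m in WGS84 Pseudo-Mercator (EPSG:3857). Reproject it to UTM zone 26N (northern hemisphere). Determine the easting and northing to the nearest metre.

Web Mercator inverse (R = 6378137 m) → φ = 68.90379945°, λ = -28.83189617°.
UTM 26N forward: E = 426423.938 m, N = 7644732.902 m.

E 426424 m, N 7644733 m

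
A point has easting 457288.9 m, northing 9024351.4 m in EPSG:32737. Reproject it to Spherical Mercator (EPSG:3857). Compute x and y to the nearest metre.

Unproject from UTM 37S (λ₀ = 39°) → φ = -8.82610018°, λ = 38.61159999°.
Web Mercator (R = 6378137 m): x = 4298223.650 m, y = -986425.997 m.

x 4298224 m, y -986426 m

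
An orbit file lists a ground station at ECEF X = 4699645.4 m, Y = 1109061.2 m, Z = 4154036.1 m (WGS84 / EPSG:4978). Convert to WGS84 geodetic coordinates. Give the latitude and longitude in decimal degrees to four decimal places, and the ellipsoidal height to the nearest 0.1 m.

λ = atan2(Y, X) = 13.27819982°; p = √(X²+Y²) = 4828735.2 m.
Bowring's method on WGS84 (a = 6378137 m, b = 6356752.314 m) gives φ = 40.89489966°, h = 654.767 m.

lat 40.8949°, lon 13.2782°, h 654.8 m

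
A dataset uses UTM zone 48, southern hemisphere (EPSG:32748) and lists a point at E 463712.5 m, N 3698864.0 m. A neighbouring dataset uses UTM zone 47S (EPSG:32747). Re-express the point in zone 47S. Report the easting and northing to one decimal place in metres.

E 829442.4 m, N 3685996.0 m

UTM 48S → geographic: φ = -56.85260006°, λ = 104.40500009°.
UTM 47S (λ₀ = 99°) forward: E = 829442.416 m, N = 3685996.012 m.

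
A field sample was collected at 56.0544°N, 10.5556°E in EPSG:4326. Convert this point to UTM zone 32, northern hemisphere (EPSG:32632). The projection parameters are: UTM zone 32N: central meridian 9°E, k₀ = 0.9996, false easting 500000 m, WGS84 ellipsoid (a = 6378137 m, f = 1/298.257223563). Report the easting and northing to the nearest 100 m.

E 596900 m, N 6213200 m

Zone 32 central meridian λ₀ = 6×32 − 183 = 9°; Δλ = +1.5556°.
Transverse Mercator on WGS84 with k₀ = 0.9996 gives E = 596878.574 m, N = 6213225.297 m.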